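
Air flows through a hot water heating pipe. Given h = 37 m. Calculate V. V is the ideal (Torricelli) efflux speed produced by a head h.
Formula: V = \sqrt{2 g h}
V = √(2·9.81·37) = 26.94 m/s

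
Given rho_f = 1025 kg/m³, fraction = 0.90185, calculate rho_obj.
Formula: f_{sub} = \frac{\rho_{obj}}{\rho_f}
Substituting knowns: 0.90185 = rho_obj/1025
Solving for rho_obj: rho_obj = 0.90185·1025 = 924.4 kg/m³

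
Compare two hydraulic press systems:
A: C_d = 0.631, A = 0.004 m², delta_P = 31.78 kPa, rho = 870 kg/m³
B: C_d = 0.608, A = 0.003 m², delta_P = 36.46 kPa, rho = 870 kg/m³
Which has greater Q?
Q(A) = 21.57 L/s, Q(B) = 16.7 L/s. Answer: A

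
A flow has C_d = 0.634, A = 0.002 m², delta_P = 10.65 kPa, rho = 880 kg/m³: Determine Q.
Formula: Q = C_d A \sqrt{\frac{2 \Delta P}{\rho}}
Q = 0.634·0.002·√(2·(10.65·1000)/880)·1000 = 6.238 L/s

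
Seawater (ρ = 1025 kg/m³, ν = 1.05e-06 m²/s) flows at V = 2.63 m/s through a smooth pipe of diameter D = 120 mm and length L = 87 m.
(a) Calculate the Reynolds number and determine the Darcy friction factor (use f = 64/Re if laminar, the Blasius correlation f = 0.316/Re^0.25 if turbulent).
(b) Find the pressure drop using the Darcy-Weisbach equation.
(a) Re = V·D/ν = 2.63·0.12/1.05e-06 = 300570 → turbulent (Re > 4000); f = 0.316/Re^0.25 = 0.316/300570^0.25 = 0.013496 (Blasius is strictly valid for Re ≲ 1e5; used here as the smooth-pipe estimate the problem specifies)
(b) Darcy-Weisbach: ΔP = f·(L/D)·½ρV²/1000 = 0.013496·(87/0.120)·½·1025·2.63²/1000 = 34.69 kPa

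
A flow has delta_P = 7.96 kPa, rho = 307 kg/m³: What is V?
Formula: V = \sqrt{\frac{2 \Delta P}{\rho}}
V = √(2·(7.96·1000)/307) = 7.201 m/s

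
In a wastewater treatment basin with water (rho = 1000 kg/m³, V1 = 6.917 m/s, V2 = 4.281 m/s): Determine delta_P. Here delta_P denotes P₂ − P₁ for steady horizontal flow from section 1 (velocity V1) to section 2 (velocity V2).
Formula: \Delta P = \frac{1}{2} \rho (V_1^2 - V_2^2)
delta_P = 0.5·1000·(6.917² − 4.281²)/1000 = 14.76 kPa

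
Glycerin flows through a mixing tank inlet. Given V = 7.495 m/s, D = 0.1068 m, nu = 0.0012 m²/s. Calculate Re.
Formula: Re = \frac{V D}{\nu}
Re = 7.495·0.1068/0.0012 = 667.1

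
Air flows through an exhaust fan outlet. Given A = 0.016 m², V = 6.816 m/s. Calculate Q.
Formula: Q = A V
Q = 0.016·6.816·1000 = 109.1 L/s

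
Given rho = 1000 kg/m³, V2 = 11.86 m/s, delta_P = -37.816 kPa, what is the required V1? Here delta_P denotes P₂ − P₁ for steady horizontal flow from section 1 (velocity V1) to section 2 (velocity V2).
Formula: \Delta P = \frac{1}{2} \rho (V_1^2 - V_2^2)
Substituting knowns: -37.816 = 0.5·1000·(V1² − 11.86²)/1000
Solving for V1: V1 = √(11.86² + 2·(-37.816·1000)/1000) = 8.064 m/s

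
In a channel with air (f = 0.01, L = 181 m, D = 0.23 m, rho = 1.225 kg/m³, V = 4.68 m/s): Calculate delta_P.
Formula: \Delta P = f \frac{L}{D} \frac{\rho V^2}{2}
delta_P = 0.01·(181/0.23)·0.5·1.225·4.68²/1000 = 0.1056 kPa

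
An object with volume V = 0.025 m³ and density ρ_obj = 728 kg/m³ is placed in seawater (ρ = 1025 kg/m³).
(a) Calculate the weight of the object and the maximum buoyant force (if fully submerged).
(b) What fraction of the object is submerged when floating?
(a) W=rho_obj*g*V=728*9.81*0.025=178.5 N; F_B(max)=rho*g*V=1025*9.81*0.025=251.4 N
(b) Floating fraction=rho_obj/rho=728/1025=0.710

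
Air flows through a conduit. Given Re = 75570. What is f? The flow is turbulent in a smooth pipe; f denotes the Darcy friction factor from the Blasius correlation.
Formula: f = \frac{0.316}{Re^{0.25}}
f = 0.316/75570^0.25 = 0.01906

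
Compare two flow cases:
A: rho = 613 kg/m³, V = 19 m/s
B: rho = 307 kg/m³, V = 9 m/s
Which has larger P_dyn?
P_dyn(A) = 110.6 kPa, P_dyn(B) = 12.43 kPa. Answer: A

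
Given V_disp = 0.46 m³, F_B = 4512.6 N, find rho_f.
Formula: F_B = \rho_f g V_{disp}
Substituting knowns: 4512.6 = rho_f·9.81·0.46
Solving for rho_f: rho_f = 4512.6/(9.81·0.46) = 1000 kg/m³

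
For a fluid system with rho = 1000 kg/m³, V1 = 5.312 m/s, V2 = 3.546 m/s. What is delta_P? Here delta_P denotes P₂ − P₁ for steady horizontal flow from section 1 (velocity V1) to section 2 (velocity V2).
Formula: \Delta P = \frac{1}{2} \rho (V_1^2 - V_2^2)
delta_P = 0.5·1000·(5.312² − 3.546²)/1000 = 7.822 kPa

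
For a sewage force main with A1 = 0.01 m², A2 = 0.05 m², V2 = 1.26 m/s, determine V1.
Formula: V_2 = \frac{A_1 V_1}{A_2}
Substituting knowns: 1.26 = 0.01·V1/0.05
Solving for V1: V1 = 1.26·0.05/0.01 = 6.3 m/s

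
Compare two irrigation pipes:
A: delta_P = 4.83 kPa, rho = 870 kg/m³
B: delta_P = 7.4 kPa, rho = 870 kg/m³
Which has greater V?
V(A) = 3.332 m/s, V(B) = 4.124 m/s. Answer: B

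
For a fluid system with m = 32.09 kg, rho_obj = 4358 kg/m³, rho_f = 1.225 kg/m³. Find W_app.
Formula: W_{app} = mg\left(1 - \frac{\rho_f}{\rho_{obj}}\right)
W_app = 32.09·9.81·(1 − 1.225/4358) = 314.7 N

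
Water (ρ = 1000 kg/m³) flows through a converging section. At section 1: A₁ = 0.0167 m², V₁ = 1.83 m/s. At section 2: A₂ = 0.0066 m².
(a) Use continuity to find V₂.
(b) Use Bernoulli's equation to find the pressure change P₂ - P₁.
(a) Continuity: A₁V₁=A₂V₂ -> V₂=A₁V₁/A₂=0.0167*1.83/0.0066=4.63 m/s
(b) Bernoulli: P₂-P₁=0.5*rho*(V₁^2-V₂^2)/1000=0.5*1000*(1.83^2-4.63^2)/1000=-9.044 kPa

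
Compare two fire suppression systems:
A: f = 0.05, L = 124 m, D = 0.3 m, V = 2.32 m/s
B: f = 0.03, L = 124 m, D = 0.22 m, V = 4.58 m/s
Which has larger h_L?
h_L(A) = 5.67 m, h_L(B) = 18.08 m. Answer: B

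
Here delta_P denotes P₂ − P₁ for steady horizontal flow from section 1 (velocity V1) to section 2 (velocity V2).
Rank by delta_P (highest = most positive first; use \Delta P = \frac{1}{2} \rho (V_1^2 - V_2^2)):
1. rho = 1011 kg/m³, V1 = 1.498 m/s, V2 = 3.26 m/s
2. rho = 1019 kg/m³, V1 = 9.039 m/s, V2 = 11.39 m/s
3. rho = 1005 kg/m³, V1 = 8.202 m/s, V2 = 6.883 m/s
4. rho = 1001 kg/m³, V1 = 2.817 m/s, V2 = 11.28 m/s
Case 1: delta_P = -4.238 kPa
Case 2: delta_P = -24.47 kPa
Case 3: delta_P = 9.998 kPa
Case 4: delta_P = -59.71 kPa
Ranking (highest first): 3, 1, 2, 4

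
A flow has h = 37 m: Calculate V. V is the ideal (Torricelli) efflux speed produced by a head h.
Formula: V = \sqrt{2 g h}
V = √(2·9.81·37) = 26.94 m/s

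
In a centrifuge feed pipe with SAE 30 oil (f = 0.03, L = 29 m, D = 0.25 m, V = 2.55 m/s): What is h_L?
Formula: h_L = f \frac{L}{D} \frac{V^2}{2g}
h_L = 0.03·(29/0.25)·2.55²/(2·9.81) = 1.153 m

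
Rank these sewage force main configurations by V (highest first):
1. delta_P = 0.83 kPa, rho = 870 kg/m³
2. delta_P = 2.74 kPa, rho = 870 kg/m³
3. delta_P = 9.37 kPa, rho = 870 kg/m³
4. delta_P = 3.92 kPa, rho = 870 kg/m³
Case 1: V = 1.381 m/s
Case 2: V = 2.51 m/s
Case 3: V = 4.641 m/s
Case 4: V = 3.002 m/s
Ranking (highest first): 3, 4, 2, 1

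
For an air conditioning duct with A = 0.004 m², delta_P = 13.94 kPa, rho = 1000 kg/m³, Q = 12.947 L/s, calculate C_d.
Formula: Q = C_d A \sqrt{\frac{2 \Delta P}{\rho}}
Substituting knowns: 12.947 = C_d·0.004·√(2·(13.94·1000)/1000)·1000
Solving for C_d: C_d = (12.947/1000)/(0.004·√(2·(13.94·1000)/1000)) = 0.613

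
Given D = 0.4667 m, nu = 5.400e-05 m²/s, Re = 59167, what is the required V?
Formula: Re = \frac{V D}{\nu}
Substituting knowns: 59167 = V·0.4667/5.400e-05
Solving for V: V = 59167·5.400e-05/0.4667 = 6.846 m/s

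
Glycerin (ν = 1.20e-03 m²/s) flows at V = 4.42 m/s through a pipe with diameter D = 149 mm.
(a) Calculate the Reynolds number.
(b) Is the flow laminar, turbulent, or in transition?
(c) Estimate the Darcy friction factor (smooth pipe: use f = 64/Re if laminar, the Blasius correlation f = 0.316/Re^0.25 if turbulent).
(a) Re = V·D/ν = 4.42·0.149/1.20e-03 = 548.82
(b) Flow regime: laminar (Re < 2300)
(c) Friction factor: f = 64/Re = 64/548.82 = 0.1166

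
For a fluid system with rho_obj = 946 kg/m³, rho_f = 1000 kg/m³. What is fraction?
Formula: f_{sub} = \frac{\rho_{obj}}{\rho_f}
fraction = 946/1000 = 0.946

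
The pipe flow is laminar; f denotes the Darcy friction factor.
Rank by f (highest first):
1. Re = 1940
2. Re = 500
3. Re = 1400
Case 1: f = 0.03299
Case 2: f = 0.128
Case 3: f = 0.04571
Ranking (highest first): 2, 3, 1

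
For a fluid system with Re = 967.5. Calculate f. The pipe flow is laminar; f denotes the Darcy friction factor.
Formula: f = \frac{64}{Re}
f = 64/967.5 = 0.06615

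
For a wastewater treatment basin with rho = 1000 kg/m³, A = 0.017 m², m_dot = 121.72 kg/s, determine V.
Formula: \dot{m} = \rho A V
Substituting knowns: 121.72 = 1000·0.017·V
Solving for V: V = 121.72/(1000·0.017) = 7.16 m/s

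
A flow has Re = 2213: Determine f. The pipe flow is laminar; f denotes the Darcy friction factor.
Formula: f = \frac{64}{Re}
f = 64/2213 = 0.02892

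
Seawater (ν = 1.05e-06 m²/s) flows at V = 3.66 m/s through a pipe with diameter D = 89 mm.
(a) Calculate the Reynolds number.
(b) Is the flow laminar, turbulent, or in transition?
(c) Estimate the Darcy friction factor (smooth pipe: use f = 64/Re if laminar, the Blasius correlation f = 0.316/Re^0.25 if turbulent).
(a) Re = V·D/ν = 3.66·0.089/1.05e-06 = 310230
(b) Flow regime: turbulent (Re > 4000)
(c) Friction factor: f = 0.316/Re^0.25 = 0.316/310230^0.25 = 0.01339 (Blasius is strictly valid for Re ≲ 1e5; used here as the smooth-pipe estimate the problem specifies)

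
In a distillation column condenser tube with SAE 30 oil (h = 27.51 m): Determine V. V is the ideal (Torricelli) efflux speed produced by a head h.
Formula: V = \sqrt{2 g h}
V = √(2·9.81·27.51) = 23.23 m/s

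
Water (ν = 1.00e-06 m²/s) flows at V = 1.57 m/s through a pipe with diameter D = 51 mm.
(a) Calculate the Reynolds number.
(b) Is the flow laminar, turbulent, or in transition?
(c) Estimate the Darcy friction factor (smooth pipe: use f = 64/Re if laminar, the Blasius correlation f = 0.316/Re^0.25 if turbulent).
(a) Re = V·D/ν = 1.57·0.051/1.00e-06 = 80070
(b) Flow regime: turbulent (Re > 4000)
(c) Friction factor: f = 0.316/Re^0.25 = 0.316/80070^0.25 = 0.01879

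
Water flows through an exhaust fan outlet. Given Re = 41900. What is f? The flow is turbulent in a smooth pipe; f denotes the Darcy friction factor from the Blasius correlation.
Formula: f = \frac{0.316}{Re^{0.25}}
f = 0.316/41900^0.25 = 0.02209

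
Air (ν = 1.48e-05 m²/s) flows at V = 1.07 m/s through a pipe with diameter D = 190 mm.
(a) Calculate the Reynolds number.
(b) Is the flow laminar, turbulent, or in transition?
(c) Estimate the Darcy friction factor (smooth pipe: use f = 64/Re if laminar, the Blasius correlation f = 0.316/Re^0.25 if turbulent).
(a) Re = V·D/ν = 1.07·0.19/1.48e-05 = 13736
(b) Flow regime: turbulent (Re > 4000)
(c) Friction factor: f = 0.316/Re^0.25 = 0.316/13736^0.25 = 0.02919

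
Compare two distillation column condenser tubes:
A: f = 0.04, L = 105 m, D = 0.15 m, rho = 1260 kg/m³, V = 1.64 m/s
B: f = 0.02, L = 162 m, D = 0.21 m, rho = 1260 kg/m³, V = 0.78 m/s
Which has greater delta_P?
delta_P(A) = 47.44 kPa, delta_P(B) = 5.914 kPa. Answer: A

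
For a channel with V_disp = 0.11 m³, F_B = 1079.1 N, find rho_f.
Formula: F_B = \rho_f g V_{disp}
Substituting knowns: 1079.1 = rho_f·9.81·0.11
Solving for rho_f: rho_f = 1079.1/(9.81·0.11) = 1000 kg/m³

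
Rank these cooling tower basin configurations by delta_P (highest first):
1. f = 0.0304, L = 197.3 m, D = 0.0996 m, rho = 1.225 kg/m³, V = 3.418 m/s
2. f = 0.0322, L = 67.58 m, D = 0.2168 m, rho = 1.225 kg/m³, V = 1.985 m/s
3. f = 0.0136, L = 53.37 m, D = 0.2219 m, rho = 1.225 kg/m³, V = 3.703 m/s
Case 1: delta_P = 0.4309 kPa
Case 2: delta_P = 0.02422 kPa
Case 3: delta_P = 0.02747 kPa
Ranking (highest first): 1, 3, 2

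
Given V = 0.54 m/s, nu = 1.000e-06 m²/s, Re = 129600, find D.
Formula: Re = \frac{V D}{\nu}
Substituting knowns: 129600 = 0.54·D/1.000e-06
Solving for D: D = 129600·1.000e-06/0.54 = 0.24 m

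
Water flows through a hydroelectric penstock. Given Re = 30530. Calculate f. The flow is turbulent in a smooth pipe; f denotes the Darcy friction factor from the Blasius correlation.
Formula: f = \frac{0.316}{Re^{0.25}}
f = 0.316/30530^0.25 = 0.02391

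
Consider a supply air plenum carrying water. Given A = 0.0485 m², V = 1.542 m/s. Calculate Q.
Formula: Q = A V
Q = 0.0485·1.542·1000 = 74.79 L/s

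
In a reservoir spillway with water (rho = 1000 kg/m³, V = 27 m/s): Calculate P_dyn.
Formula: P_{dyn} = \frac{1}{2} \rho V^2
P_dyn = 0.5·1000·27²/1000 = 364.5 kPa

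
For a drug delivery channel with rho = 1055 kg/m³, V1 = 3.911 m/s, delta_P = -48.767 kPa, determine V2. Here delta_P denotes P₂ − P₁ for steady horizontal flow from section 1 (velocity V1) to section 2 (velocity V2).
Formula: \Delta P = \frac{1}{2} \rho (V_1^2 - V_2^2)
Substituting knowns: -48.767 = 0.5·1055·(3.911² − V2²)/1000
Solving for V2: V2 = √(3.911² − 2·(-48.767·1000)/1055) = 10.38 m/s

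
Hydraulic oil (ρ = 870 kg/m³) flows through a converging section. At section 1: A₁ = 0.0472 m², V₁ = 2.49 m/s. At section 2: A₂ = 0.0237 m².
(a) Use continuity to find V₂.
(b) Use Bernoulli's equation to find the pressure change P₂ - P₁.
(a) Continuity: A₁V₁=A₂V₂ -> V₂=A₁V₁/A₂=0.0472*2.49/0.0237=4.96 m/s
(b) Bernoulli: P₂-P₁=0.5*rho*(V₁^2-V₂^2)/1000=0.5*870*(2.49^2-4.96^2)/1000=-8.005 kPa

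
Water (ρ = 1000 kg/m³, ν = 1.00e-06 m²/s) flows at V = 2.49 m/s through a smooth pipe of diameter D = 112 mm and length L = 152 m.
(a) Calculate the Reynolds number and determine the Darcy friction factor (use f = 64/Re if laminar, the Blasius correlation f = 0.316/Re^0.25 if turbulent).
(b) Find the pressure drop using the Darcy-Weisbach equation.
(a) Re = V·D/ν = 2.49·0.112/1.00e-06 = 278880 → turbulent (Re > 4000); f = 0.316/Re^0.25 = 0.316/278880^0.25 = 0.013751 (Blasius is strictly valid for Re ≲ 1e5; used here as the smooth-pipe estimate the problem specifies)
(b) Darcy-Weisbach: ΔP = f·(L/D)·½ρV²/1000 = 0.013751·(152/0.112)·½·1000·2.49²/1000 = 57.85 kPa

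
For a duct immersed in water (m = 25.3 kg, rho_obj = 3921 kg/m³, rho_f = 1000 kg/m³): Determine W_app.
Formula: W_{app} = mg\left(1 - \frac{\rho_f}{\rho_{obj}}\right)
W_app = 25.3·9.81·(1 − 1000/3921) = 184.9 N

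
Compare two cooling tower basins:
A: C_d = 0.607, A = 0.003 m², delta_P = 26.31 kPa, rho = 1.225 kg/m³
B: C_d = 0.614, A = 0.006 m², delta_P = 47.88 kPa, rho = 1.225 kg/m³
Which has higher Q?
Q(A) = 377.4 L/s, Q(B) = 1030 L/s. Answer: B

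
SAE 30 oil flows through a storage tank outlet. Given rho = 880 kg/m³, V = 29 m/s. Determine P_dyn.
Formula: P_{dyn} = \frac{1}{2} \rho V^2
P_dyn = 0.5·880·29²/1000 = 370 kPa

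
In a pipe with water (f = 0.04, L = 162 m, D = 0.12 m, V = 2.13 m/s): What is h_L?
Formula: h_L = f \frac{L}{D} \frac{V^2}{2g}
h_L = 0.04·(162/0.12)·2.13²/(2·9.81) = 12.49 m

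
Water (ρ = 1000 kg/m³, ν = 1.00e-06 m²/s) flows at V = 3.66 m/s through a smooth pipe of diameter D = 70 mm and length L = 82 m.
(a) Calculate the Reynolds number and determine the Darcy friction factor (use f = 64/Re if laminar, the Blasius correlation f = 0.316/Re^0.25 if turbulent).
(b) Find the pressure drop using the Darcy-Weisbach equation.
(a) Re = V·D/ν = 3.66·0.07/1.00e-06 = 256200 → turbulent (Re > 4000); f = 0.316/Re^0.25 = 0.316/256200^0.25 = 0.014046 (Blasius is strictly valid for Re ≲ 1e5; used here as the smooth-pipe estimate the problem specifies)
(b) Darcy-Weisbach: ΔP = f·(L/D)·½ρV²/1000 = 0.014046·(82/0.070)·½·1000·3.66²/1000 = 110.2 kPa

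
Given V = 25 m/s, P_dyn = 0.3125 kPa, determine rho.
Formula: P_{dyn} = \frac{1}{2} \rho V^2
Substituting knowns: 0.3125 = 0.5·rho·25²/1000
Solving for rho: rho = 2·(0.3125·1000)/25² = 1 kg/m³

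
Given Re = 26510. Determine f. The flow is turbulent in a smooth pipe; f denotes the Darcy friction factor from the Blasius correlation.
Formula: f = \frac{0.316}{Re^{0.25}}
f = 0.316/26510^0.25 = 0.02476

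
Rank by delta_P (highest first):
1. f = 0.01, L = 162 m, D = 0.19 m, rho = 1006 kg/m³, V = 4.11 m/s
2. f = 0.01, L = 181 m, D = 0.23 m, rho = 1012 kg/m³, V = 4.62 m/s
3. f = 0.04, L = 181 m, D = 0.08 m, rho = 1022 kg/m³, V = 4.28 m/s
Case 1: delta_P = 72.45 kPa
Case 2: delta_P = 84.99 kPa
Case 3: delta_P = 847.1 kPa
Ranking (highest first): 3, 2, 1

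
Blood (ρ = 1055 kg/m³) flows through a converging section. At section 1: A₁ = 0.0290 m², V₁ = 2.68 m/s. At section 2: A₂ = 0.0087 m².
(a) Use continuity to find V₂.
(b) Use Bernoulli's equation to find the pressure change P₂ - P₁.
(a) Continuity: A₁V₁=A₂V₂ -> V₂=A₁V₁/A₂=0.0290*2.68/0.0087=8.93 m/s
(b) Bernoulli: P₂-P₁=0.5*rho*(V₁^2-V₂^2)/1000=0.5*1055*(2.68^2-8.93^2)/1000=-38.28 kPa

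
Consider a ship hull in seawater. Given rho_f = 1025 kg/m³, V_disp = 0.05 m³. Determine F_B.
Formula: F_B = \rho_f g V_{disp}
F_B = 1025·9.81·0.05 = 502.8 N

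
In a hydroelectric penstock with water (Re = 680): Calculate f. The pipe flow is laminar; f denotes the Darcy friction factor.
Formula: f = \frac{64}{Re}
f = 64/680 = 0.09412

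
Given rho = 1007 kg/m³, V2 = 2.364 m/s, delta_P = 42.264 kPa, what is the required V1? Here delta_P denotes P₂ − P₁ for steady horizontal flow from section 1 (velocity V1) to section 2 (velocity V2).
Formula: \Delta P = \frac{1}{2} \rho (V_1^2 - V_2^2)
Substituting knowns: 42.264 = 0.5·1007·(V1² − 2.364²)/1000
Solving for V1: V1 = √(2.364² + 2·(42.264·1000)/1007) = 9.462 m/s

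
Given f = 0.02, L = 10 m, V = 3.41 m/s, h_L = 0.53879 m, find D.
Formula: h_L = f \frac{L}{D} \frac{V^2}{2g}
Substituting knowns: 0.53879 = 0.02·(10/D)·3.41²/(2·9.81)
Solving for D: D = 0.02·10·3.41²/(2·9.81·0.53879) = 0.22 m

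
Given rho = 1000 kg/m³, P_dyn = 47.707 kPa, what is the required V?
Formula: P_{dyn} = \frac{1}{2} \rho V^2
Substituting knowns: 47.707 = 0.5·1000·V²/1000
Solving for V: V = √(2·(47.707·1000)/1000) = 9.768 m/s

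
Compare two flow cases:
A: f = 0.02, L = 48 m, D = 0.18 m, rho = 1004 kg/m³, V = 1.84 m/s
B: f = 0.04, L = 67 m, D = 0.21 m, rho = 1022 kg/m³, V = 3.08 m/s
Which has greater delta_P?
delta_P(A) = 9.064 kPa, delta_P(B) = 61.86 kPa. Answer: B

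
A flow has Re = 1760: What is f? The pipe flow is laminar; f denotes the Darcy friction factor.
Formula: f = \frac{64}{Re}
f = 64/1760 = 0.03636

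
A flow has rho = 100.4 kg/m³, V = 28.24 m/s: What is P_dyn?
Formula: P_{dyn} = \frac{1}{2} \rho V^2
P_dyn = 0.5·100.4·28.24²/1000 = 40.03 kPa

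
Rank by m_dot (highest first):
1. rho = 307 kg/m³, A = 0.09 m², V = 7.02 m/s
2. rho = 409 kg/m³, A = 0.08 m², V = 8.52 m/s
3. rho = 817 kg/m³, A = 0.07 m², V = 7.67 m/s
Case 1: m_dot = 194 kg/s
Case 2: m_dot = 278.8 kg/s
Case 3: m_dot = 438.6 kg/s
Ranking (highest first): 3, 2, 1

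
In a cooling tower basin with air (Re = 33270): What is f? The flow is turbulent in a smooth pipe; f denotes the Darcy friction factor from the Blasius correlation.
Formula: f = \frac{0.316}{Re^{0.25}}
f = 0.316/33270^0.25 = 0.0234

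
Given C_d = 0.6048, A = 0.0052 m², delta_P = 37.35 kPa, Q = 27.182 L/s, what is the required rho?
Formula: Q = C_d A \sqrt{\frac{2 \Delta P}{\rho}}
Substituting knowns: 27.182 = 0.6048·0.0052·√(2·(37.35·1000)/rho)·1000
Solving for rho: rho = 2·(37.35·1000)/((27.182/1000)/(0.6048·0.0052))² = 1000 kg/m³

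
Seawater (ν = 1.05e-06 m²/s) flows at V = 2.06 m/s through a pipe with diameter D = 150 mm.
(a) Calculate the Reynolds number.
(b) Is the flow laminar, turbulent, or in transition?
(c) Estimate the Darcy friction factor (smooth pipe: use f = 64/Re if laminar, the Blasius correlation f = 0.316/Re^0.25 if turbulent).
(a) Re = V·D/ν = 2.06·0.15/1.05e-06 = 294290
(b) Flow regime: turbulent (Re > 4000)
(c) Friction factor: f = 0.316/Re^0.25 = 0.316/294290^0.25 = 0.01357 (Blasius is strictly valid for Re ≲ 1e5; used here as the smooth-pipe estimate the problem specifies)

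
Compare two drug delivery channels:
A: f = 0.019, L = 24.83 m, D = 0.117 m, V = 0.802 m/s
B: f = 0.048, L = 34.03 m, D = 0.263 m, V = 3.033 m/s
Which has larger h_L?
h_L(A) = 0.1322 m, h_L(B) = 2.912 m. Answer: B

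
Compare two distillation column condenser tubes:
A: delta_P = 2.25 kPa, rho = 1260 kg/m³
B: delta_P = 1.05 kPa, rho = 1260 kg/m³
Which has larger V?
V(A) = 1.89 m/s, V(B) = 1.291 m/s. Answer: A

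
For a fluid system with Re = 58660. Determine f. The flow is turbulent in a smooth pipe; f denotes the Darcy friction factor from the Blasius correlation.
Formula: f = \frac{0.316}{Re^{0.25}}
f = 0.316/58660^0.25 = 0.0203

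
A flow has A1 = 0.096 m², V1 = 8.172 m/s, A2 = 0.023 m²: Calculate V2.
Formula: V_2 = \frac{A_1 V_1}{A_2}
V2 = 0.096·8.172/0.023 = 34.11 m/s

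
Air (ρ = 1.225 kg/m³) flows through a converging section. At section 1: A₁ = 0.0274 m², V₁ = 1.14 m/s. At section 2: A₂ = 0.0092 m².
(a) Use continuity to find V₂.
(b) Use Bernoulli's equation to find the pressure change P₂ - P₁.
(a) Continuity: A₁V₁=A₂V₂ -> V₂=A₁V₁/A₂=0.0274*1.14/0.0092=3.40 m/s
(b) Bernoulli: P₂-P₁=0.5*rho*(V₁^2-V₂^2)/1000=0.5*1.225*(1.14^2-3.40^2)/1000=-0.006284 kPa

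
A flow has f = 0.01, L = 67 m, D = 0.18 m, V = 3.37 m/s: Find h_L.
Formula: h_L = f \frac{L}{D} \frac{V^2}{2g}
h_L = 0.01·(67/0.18)·3.37²/(2·9.81) = 2.155 m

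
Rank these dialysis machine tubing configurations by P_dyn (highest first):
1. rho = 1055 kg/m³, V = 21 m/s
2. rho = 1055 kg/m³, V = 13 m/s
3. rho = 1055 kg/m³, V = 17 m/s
Case 1: P_dyn = 232.6 kPa
Case 2: P_dyn = 89.15 kPa
Case 3: P_dyn = 152.4 kPa
Ranking (highest first): 1, 3, 2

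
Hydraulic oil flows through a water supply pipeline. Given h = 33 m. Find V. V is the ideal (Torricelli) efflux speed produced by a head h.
Formula: V = \sqrt{2 g h}
V = √(2·9.81·33) = 25.45 m/s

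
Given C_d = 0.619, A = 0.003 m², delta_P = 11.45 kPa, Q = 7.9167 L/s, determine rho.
Formula: Q = C_d A \sqrt{\frac{2 \Delta P}{\rho}}
Substituting knowns: 7.9167 = 0.619·0.003·√(2·(11.45·1000)/rho)·1000
Solving for rho: rho = 2·(11.45·1000)/((7.9167/1000)/(0.619·0.003))² = 1260 kg/m³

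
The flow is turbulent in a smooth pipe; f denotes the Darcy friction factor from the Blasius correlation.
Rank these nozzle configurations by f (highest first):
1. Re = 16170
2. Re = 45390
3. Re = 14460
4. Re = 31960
Case 1: f = 0.02802
Case 2: f = 0.02165
Case 3: f = 0.02882
Case 4: f = 0.02363
Ranking (highest first): 3, 1, 4, 2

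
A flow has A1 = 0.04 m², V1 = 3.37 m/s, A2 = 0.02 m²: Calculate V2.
Formula: V_2 = \frac{A_1 V_1}{A_2}
V2 = 0.04·3.37/0.02 = 6.74 m/s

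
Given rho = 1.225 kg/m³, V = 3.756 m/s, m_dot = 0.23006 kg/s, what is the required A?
Formula: \dot{m} = \rho A V
Substituting knowns: 0.23006 = 1.225·A·3.756
Solving for A: A = 0.23006/(1.225·3.756) = 0.05 m²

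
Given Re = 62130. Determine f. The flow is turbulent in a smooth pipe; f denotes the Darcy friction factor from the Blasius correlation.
Formula: f = \frac{0.316}{Re^{0.25}}
f = 0.316/62130^0.25 = 0.02002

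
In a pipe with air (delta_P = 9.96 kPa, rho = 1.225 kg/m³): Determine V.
Formula: V = \sqrt{\frac{2 \Delta P}{\rho}}
V = √(2·(9.96·1000)/1.225) = 127.5 m/s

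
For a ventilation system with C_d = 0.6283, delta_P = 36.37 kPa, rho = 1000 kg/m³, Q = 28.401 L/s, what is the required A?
Formula: Q = C_d A \sqrt{\frac{2 \Delta P}{\rho}}
Substituting knowns: 28.401 = 0.6283·A·√(2·(36.37·1000)/1000)·1000
Solving for A: A = (28.401/1000)/(0.6283·√(2·(36.37·1000)/1000)) = 0.0053 m²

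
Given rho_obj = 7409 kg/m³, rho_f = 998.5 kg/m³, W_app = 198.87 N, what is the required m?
Formula: W_{app} = mg\left(1 - \frac{\rho_f}{\rho_{obj}}\right)
Substituting knowns: 198.87 = m·9.81·(1 − 998.5/7409)
Solving for m: m = 198.87/(9.81·(1 − 998.5/7409)) = 23.43 kg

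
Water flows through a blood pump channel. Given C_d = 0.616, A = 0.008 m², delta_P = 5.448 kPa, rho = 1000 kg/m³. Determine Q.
Formula: Q = C_d A \sqrt{\frac{2 \Delta P}{\rho}}
Q = 0.616·0.008·√(2·(5.448·1000)/1000)·1000 = 16.27 L/s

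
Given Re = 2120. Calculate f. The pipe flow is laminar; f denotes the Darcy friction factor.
Formula: f = \frac{64}{Re}
f = 64/2120 = 0.03019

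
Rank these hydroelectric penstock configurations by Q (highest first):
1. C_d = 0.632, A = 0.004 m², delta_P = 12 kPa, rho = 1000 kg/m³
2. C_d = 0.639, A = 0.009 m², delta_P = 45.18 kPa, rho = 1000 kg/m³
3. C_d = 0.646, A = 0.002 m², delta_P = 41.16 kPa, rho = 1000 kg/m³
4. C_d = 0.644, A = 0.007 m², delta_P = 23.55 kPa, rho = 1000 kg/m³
Case 1: Q = 12.38 L/s
Case 2: Q = 54.67 L/s
Case 3: Q = 11.72 L/s
Case 4: Q = 30.94 L/s
Ranking (highest first): 2, 4, 1, 3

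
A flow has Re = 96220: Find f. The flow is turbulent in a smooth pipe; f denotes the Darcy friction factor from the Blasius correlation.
Formula: f = \frac{0.316}{Re^{0.25}}
f = 0.316/96220^0.25 = 0.01794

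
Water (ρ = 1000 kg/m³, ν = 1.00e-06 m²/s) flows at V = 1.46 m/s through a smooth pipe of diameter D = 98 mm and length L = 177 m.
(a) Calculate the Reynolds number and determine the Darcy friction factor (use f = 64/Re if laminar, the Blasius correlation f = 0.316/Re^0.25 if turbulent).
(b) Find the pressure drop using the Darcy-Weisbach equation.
(a) Re = V·D/ν = 1.46·0.098/1.00e-06 = 143080 → turbulent (Re > 4000); f = 0.316/Re^0.25 = 0.316/143080^0.25 = 0.016248 (Blasius is strictly valid for Re ≲ 1e5; used here as the smooth-pipe estimate the problem specifies)
(b) Darcy-Weisbach: ΔP = f·(L/D)·½ρV²/1000 = 0.016248·(177/0.098)·½·1000·1.46²/1000 = 31.28 kPa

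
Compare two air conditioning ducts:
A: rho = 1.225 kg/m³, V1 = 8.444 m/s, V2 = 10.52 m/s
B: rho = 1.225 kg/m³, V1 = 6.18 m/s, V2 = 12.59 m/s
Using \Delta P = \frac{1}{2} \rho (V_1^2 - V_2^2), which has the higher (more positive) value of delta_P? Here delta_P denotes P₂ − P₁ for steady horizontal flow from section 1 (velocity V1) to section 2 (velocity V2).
delta_P(A) = -0.02411 kPa, delta_P(B) = -0.07369 kPa. Answer: A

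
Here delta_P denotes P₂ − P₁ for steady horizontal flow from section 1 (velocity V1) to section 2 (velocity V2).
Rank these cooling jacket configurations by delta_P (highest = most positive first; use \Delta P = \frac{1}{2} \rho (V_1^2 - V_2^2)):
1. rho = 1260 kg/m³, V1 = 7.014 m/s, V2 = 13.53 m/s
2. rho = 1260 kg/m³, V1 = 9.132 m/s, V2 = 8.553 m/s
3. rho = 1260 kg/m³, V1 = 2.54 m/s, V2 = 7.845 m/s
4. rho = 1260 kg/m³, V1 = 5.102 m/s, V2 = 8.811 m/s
Case 1: delta_P = -84.33 kPa
Case 2: delta_P = 6.451 kPa
Case 3: delta_P = -34.71 kPa
Case 4: delta_P = -32.51 kPa
Ranking (highest first): 2, 4, 3, 1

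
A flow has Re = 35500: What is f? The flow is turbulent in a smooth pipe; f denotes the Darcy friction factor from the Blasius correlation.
Formula: f = \frac{0.316}{Re^{0.25}}
f = 0.316/35500^0.25 = 0.02302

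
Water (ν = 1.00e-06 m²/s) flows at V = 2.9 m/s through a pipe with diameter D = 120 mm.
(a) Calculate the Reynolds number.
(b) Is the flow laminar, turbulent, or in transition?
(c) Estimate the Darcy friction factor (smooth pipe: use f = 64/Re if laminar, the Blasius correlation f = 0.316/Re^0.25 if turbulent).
(a) Re = V·D/ν = 2.9·0.12/1.00e-06 = 348000
(b) Flow regime: turbulent (Re > 4000)
(c) Friction factor: f = 0.316/Re^0.25 = 0.316/348000^0.25 = 0.01301 (Blasius is strictly valid for Re ≲ 1e5; used here as the smooth-pipe estimate the problem specifies)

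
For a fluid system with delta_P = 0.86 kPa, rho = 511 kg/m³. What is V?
Formula: V = \sqrt{\frac{2 \Delta P}{\rho}}
V = √(2·(0.86·1000)/511) = 1.835 m/s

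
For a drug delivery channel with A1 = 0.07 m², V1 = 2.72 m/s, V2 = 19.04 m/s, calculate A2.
Formula: V_2 = \frac{A_1 V_1}{A_2}
Substituting knowns: 19.04 = 0.07·2.72/A2
Solving for A2: A2 = 0.07·2.72/19.04 = 0.01 m²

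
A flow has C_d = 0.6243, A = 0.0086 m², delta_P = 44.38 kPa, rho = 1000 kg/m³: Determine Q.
Formula: Q = C_d A \sqrt{\frac{2 \Delta P}{\rho}}
Q = 0.6243·0.0086·√(2·(44.38·1000)/1000)·1000 = 50.58 L/s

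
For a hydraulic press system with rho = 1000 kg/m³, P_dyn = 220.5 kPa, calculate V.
Formula: P_{dyn} = \frac{1}{2} \rho V^2
Substituting knowns: 220.5 = 0.5·1000·V²/1000
Solving for V: V = √(2·(220.5·1000)/1000) = 21 m/s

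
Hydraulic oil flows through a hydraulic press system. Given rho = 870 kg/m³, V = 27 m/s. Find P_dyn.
Formula: P_{dyn} = \frac{1}{2} \rho V^2
P_dyn = 0.5·870·27²/1000 = 317.1 kPa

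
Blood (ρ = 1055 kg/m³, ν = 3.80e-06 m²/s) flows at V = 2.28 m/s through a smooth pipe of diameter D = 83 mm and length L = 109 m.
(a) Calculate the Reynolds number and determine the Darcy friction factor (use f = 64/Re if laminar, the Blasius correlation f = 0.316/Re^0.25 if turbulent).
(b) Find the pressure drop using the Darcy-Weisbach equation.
(a) Re = V·D/ν = 2.28·0.083/3.80e-06 = 49800 → turbulent (Re > 4000); f = 0.316/Re^0.25 = 0.316/49800^0.25 = 0.021153
(b) Darcy-Weisbach: ΔP = f·(L/D)·½ρV²/1000 = 0.021153·(109/0.083)·½·1055·2.28²/1000 = 76.18 kPa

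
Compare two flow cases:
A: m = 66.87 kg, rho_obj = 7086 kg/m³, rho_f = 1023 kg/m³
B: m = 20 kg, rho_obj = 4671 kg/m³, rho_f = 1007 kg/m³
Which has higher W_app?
W_app(A) = 561.3 N, W_app(B) = 153.9 N. Answer: A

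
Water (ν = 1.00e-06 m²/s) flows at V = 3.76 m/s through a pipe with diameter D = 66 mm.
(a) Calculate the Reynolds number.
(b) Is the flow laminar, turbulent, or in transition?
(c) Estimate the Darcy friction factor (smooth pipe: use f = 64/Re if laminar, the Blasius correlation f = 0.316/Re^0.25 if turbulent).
(a) Re = V·D/ν = 3.76·0.066/1.00e-06 = 248160
(b) Flow regime: turbulent (Re > 4000)
(c) Friction factor: f = 0.316/Re^0.25 = 0.316/248160^0.25 = 0.01416 (Blasius is strictly valid for Re ≲ 1e5; used here as the smooth-pipe estimate the problem specifies)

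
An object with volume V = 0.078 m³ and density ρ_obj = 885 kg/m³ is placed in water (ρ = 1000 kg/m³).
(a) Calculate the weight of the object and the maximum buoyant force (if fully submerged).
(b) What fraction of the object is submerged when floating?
(a) W=rho_obj*g*V=885*9.81*0.078=677.2 N; F_B(max)=rho*g*V=1000*9.81*0.078=765.2 N
(b) Floating fraction=rho_obj/rho=885/1000=0.885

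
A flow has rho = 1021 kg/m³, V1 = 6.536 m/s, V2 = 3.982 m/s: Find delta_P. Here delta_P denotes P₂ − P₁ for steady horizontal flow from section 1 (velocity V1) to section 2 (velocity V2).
Formula: \Delta P = \frac{1}{2} \rho (V_1^2 - V_2^2)
delta_P = 0.5·1021·(6.536² − 3.982²)/1000 = 13.71 kPa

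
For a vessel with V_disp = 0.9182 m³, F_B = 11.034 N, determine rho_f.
Formula: F_B = \rho_f g V_{disp}
Substituting knowns: 11.034 = rho_f·9.81·0.9182
Solving for rho_f: rho_f = 11.034/(9.81·0.9182) = 1.225 kg/m³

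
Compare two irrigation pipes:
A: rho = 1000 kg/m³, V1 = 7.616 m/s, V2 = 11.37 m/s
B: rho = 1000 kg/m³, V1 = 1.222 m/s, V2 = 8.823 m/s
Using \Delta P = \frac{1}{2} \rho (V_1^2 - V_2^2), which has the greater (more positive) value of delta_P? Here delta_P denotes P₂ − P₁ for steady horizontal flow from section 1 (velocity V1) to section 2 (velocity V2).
delta_P(A) = -35.64 kPa, delta_P(B) = -38.18 kPa. Answer: A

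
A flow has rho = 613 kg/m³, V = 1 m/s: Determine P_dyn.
Formula: P_{dyn} = \frac{1}{2} \rho V^2
P_dyn = 0.5·613·1²/1000 = 0.3065 kPa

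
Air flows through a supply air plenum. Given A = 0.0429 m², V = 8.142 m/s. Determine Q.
Formula: Q = A V
Q = 0.0429·8.142·1000 = 349.3 L/s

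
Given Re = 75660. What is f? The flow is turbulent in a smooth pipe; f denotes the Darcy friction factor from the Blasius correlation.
Formula: f = \frac{0.316}{Re^{0.25}}
f = 0.316/75660^0.25 = 0.01905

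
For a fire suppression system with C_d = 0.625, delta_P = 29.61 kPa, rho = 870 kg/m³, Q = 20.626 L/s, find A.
Formula: Q = C_d A \sqrt{\frac{2 \Delta P}{\rho}}
Substituting knowns: 20.626 = 0.625·A·√(2·(29.61·1000)/870)·1000
Solving for A: A = (20.626/1000)/(0.625·√(2·(29.61·1000)/870)) = 0.004 m²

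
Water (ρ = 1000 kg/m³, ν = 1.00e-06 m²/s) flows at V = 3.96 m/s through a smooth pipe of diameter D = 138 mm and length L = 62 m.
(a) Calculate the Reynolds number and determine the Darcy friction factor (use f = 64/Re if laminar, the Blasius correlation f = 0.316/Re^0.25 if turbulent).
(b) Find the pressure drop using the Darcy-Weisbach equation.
(a) Re = V·D/ν = 3.96·0.138/1.00e-06 = 546480 → turbulent (Re > 4000); f = 0.316/Re^0.25 = 0.316/546480^0.25 = 0.011622 (Blasius is strictly valid for Re ≲ 1e5; used here as the smooth-pipe estimate the problem specifies)
(b) Darcy-Weisbach: ΔP = f·(L/D)·½ρV²/1000 = 0.011622·(62/0.138)·½·1000·3.96²/1000 = 40.94 kPa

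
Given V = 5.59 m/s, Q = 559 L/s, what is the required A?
Formula: Q = A V
Substituting knowns: 559 = A·5.59·1000
Solving for A: A = (559/1000)/5.59 = 0.1 m²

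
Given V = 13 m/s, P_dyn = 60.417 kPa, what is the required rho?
Formula: P_{dyn} = \frac{1}{2} \rho V^2
Substituting knowns: 60.417 = 0.5·rho·13²/1000
Solving for rho: rho = 2·(60.417·1000)/13² = 715 kg/m³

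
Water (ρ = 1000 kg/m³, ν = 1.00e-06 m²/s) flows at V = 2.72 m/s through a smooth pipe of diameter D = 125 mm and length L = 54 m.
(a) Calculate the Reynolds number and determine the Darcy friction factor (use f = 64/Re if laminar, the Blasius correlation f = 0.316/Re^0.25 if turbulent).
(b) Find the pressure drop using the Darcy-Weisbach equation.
(a) Re = V·D/ν = 2.72·0.125/1.00e-06 = 340000 → turbulent (Re > 4000); f = 0.316/Re^0.25 = 0.316/340000^0.25 = 0.013086 (Blasius is strictly valid for Re ≲ 1e5; used here as the smooth-pipe estimate the problem specifies)
(b) Darcy-Weisbach: ΔP = f·(L/D)·½ρV²/1000 = 0.013086·(54/0.125)·½·1000·2.72²/1000 = 20.91 kPa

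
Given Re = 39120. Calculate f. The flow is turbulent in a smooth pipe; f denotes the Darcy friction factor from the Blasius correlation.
Formula: f = \frac{0.316}{Re^{0.25}}
f = 0.316/39120^0.25 = 0.02247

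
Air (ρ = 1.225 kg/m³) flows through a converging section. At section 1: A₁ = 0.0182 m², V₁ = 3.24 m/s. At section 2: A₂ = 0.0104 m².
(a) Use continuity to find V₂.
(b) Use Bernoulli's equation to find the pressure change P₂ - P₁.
(a) Continuity: A₁V₁=A₂V₂ -> V₂=A₁V₁/A₂=0.0182*3.24/0.0104=5.67 m/s
(b) Bernoulli: P₂-P₁=0.5*rho*(V₁^2-V₂^2)/1000=0.5*1.225*(3.24^2-5.67^2)/1000=-0.01326 kPa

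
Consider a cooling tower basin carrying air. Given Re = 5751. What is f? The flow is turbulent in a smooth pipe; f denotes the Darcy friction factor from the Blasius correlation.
Formula: f = \frac{0.316}{Re^{0.25}}
f = 0.316/5751^0.25 = 0.03629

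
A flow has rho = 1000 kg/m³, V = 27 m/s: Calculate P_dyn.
Formula: P_{dyn} = \frac{1}{2} \rho V^2
P_dyn = 0.5·1000·27²/1000 = 364.5 kPa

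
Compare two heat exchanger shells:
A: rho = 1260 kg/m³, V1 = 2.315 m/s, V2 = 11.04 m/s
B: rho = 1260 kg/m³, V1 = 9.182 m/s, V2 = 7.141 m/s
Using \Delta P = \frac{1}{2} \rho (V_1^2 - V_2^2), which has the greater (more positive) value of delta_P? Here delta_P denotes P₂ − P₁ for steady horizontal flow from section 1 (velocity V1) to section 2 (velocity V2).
delta_P(A) = -73.41 kPa, delta_P(B) = 20.99 kPa. Answer: B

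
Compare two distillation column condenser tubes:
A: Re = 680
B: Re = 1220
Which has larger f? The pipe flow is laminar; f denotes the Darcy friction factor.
f(A) = 0.09412, f(B) = 0.05246. Answer: A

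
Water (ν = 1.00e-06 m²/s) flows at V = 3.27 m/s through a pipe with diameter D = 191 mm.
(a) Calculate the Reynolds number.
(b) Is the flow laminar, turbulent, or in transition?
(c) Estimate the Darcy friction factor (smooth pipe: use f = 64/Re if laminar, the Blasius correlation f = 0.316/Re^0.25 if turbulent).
(a) Re = V·D/ν = 3.27·0.191/1.00e-06 = 624570
(b) Flow regime: turbulent (Re > 4000)
(c) Friction factor: f = 0.316/Re^0.25 = 0.316/624570^0.25 = 0.01124 (Blasius is strictly valid for Re ≲ 1e5; used here as the smooth-pipe estimate the problem specifies)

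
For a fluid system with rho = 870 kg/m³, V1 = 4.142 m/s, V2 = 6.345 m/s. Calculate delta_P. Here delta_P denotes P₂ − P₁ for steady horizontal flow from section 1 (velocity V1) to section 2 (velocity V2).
Formula: \Delta P = \frac{1}{2} \rho (V_1^2 - V_2^2)
delta_P = 0.5·870·(4.142² − 6.345²)/1000 = -10.05 kPa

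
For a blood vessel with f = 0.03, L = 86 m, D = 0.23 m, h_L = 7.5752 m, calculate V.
Formula: h_L = f \frac{L}{D} \frac{V^2}{2g}
Substituting knowns: 7.5752 = 0.03·(86/0.23)·V²/(2·9.81)
Solving for V: V = √(7.5752·2·9.81/(0.03·(86/0.23))) = 3.64 m/s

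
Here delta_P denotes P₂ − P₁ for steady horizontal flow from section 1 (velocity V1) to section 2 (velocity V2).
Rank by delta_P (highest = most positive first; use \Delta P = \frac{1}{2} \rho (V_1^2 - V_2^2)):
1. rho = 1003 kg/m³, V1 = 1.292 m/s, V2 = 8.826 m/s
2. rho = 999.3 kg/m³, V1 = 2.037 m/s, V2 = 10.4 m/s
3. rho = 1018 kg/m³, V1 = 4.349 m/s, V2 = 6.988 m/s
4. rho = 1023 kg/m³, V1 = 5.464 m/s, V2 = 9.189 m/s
Case 1: delta_P = -38.23 kPa
Case 2: delta_P = -51.97 kPa
Case 3: delta_P = -15.23 kPa
Case 4: delta_P = -27.92 kPa
Ranking (highest first): 3, 4, 1, 2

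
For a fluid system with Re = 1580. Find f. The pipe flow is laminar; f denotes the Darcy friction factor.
Formula: f = \frac{64}{Re}
f = 64/1580 = 0.04051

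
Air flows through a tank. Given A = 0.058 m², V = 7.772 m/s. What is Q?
Formula: Q = A V
Q = 0.058·7.772·1000 = 450.8 L/s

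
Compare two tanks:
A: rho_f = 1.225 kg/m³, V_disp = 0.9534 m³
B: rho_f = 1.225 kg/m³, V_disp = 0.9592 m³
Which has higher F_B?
F_B(A) = 11.46 N, F_B(B) = 11.53 N. Answer: B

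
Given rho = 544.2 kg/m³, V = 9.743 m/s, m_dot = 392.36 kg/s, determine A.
Formula: \dot{m} = \rho A V
Substituting knowns: 392.36 = 544.2·A·9.743
Solving for A: A = 392.36/(544.2·9.743) = 0.074 m²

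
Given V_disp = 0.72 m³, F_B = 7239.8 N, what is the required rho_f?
Formula: F_B = \rho_f g V_{disp}
Substituting knowns: 7239.8 = rho_f·9.81·0.72
Solving for rho_f: rho_f = 7239.8/(9.81·0.72) = 1025 kg/m³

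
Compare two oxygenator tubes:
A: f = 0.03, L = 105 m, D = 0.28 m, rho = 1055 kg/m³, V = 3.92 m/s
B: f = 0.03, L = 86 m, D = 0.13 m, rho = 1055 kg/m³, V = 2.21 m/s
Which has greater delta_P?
delta_P(A) = 91.19 kPa, delta_P(B) = 51.13 kPa. Answer: A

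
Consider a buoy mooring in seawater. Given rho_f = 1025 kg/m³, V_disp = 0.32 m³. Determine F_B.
Formula: F_B = \rho_f g V_{disp}
F_B = 1025·9.81·0.32 = 3218 N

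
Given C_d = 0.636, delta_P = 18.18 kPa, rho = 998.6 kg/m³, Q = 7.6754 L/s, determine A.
Formula: Q = C_d A \sqrt{\frac{2 \Delta P}{\rho}}
Substituting knowns: 7.6754 = 0.636·A·√(2·(18.18·1000)/998.6)·1000
Solving for A: A = (7.6754/1000)/(0.636·√(2·(18.18·1000)/998.6)) = 0.002 m²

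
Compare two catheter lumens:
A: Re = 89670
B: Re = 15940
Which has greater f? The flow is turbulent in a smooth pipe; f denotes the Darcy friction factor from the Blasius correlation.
f(A) = 0.01826, f(B) = 0.02812. Answer: B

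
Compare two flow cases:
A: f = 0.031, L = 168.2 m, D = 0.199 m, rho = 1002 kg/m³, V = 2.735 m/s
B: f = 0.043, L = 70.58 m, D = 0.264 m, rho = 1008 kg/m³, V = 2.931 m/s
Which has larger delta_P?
delta_P(A) = 98.19 kPa, delta_P(B) = 49.77 kPa. Answer: A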